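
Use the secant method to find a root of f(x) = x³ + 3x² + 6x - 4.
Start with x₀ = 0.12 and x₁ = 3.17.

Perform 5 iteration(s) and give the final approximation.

f(x) = x³ + 3x² + 6x - 4
x₀ = 0.12, x₁ = 3.17

Secant formula: x_{n+1} = x_n - f(x_n)(x_n - x_{n-1})/(f(x_n) - f(x_{n-1}))

Iteration 1:
  f(0.120000) = -3.235072
  f(3.170000) = 77.021713
  x_2 = 3.170000 - 77.021713×(3.170000 - 0.120000)/(77.021713 - (-3.235072))
       = 0.242942
Iteration 2:
  f(3.170000) = 77.021713
  f(0.242942) = -2.350943
  x_3 = 0.242942 - (-2.350943)×(0.242942 - 3.170000)/(-2.350943 - 77.021713)
       = 0.329639
Iteration 3:
  f(0.242942) = -2.350943
  f(0.329639) = -1.660360
  x_4 = 0.329639 - (-1.660360)×(0.329639 - 0.242942)/(-1.660360 - (-2.350943))
       = 0.538083
Iteration 4:
  f(0.329639) = -1.660360
  f(0.538083) = 0.252888
  x_5 = 0.538083 - 0.252888×(0.538083 - 0.329639)/(0.252888 - (-1.660360))
       = 0.510531
Iteration 5:
  f(0.538083) = 0.252888
  f(0.510531) = -0.021821
  x_6 = 0.510531 - (-0.021821)×(0.510531 - 0.538083)/(-0.021821 - 0.252888)
       = 0.512720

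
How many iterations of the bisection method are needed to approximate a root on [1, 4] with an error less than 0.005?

We need (b-a)/2^n ≤ 0.005
(4 - 1)/2^n ≤ 0.005
3/2^n ≤ 0.005
2^n ≥ 600
n ≥ log₂(600) = 9.23
n ≥ 10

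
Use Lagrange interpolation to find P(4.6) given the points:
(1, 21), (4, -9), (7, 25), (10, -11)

Lagrange interpolation formula:
P(x) = Σ yᵢ × Lᵢ(x)
where Lᵢ(x) = Π_{j≠i} (x - xⱼ)/(xᵢ - xⱼ)

L_0(4.6) = (4.6 - 4)/(1 - 4) × (4.6 - 7)/(1 - 7) × (4.6 - 10)/(1 - 10) = -0.048000
L_1(4.6) = (4.6 - 1)/(4 - 1) × (4.6 - 7)/(4 - 7) × (4.6 - 10)/(4 - 10) = 0.864000
L_2(4.6) = (4.6 - 1)/(7 - 1) × (4.6 - 4)/(7 - 4) × (4.6 - 10)/(7 - 10) = 0.216000
L_3(4.6) = (4.6 - 1)/(10 - 1) × (4.6 - 4)/(10 - 4) × (4.6 - 7)/(10 - 7) = -0.032000

P(4.6) = 21×L_0(4.6) + (-9)×L_1(4.6) + 25×L_2(4.6) + (-11)×L_3(4.6)
P(4.6) = -3.032000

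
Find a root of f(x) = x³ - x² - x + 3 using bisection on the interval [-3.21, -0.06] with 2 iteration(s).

f(x) = x³ - x² - x + 3
Initial interval: [-3.21, -0.06]

Iteration 1:
  c_1 = (-3.210000 + (-0.060000))/2 = -1.635000
  f(c_1) = f(-1.635000) = -2.408948
  f(a) × f(c) ≥ 0, new interval: [-1.635000, -0.060000]
Iteration 2:
  c_2 = (-1.635000 + (-0.060000))/2 = -0.847500
  f(c_2) = f(-0.847500) = 2.520522
  f(a) × f(c) < 0, new interval: [-1.635000, -0.847500]

After 2 iteration(s), the approximation is c_2 = -0.847500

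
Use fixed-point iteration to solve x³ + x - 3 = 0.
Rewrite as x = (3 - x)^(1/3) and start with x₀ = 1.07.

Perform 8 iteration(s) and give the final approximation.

Equation: x³ + x - 3 = 0
Fixed-point form: x = (3 - x)^(1/3)
x₀ = 1.07

x_1 = g(1.070000) = 1.245047
x_2 = g(1.245047) = 1.206207
x_3 = g(1.206207) = 1.215041
x_4 = g(1.215041) = 1.213043
x_5 = g(1.213043) = 1.213495
x_6 = g(1.213495) = 1.213393
x_7 = g(1.213393) = 1.213416
x_8 = g(1.213416) = 1.213411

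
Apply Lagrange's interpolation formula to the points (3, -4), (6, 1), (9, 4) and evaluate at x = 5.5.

Lagrange interpolation formula:
P(x) = Σ yᵢ × Lᵢ(x)
where Lᵢ(x) = Π_{j≠i} (x - xⱼ)/(xᵢ - xⱼ)

L_0(5.5) = (5.5 - 6)/(3 - 6) × (5.5 - 9)/(3 - 9) = 0.097222
L_1(5.5) = (5.5 - 3)/(6 - 3) × (5.5 - 9)/(6 - 9) = 0.972222
L_2(5.5) = (5.5 - 3)/(9 - 3) × (5.5 - 6)/(9 - 6) = -0.069444

P(5.5) = (-4)×L_0(5.5) + 1×L_1(5.5) + 4×L_2(5.5)
P(5.5) = 0.305556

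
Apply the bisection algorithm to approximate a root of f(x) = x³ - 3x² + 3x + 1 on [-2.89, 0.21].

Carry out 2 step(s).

f(x) = x³ - 3x² + 3x + 1
Initial interval: [-2.89, 0.21]

Iteration 1:
  c_1 = (-2.890000 + 0.210000)/2 = -1.340000
  f(c_1) = f(-1.340000) = -10.812904
  f(a) × f(c) ≥ 0, new interval: [-1.340000, 0.210000]
Iteration 2:
  c_2 = (-1.340000 + 0.210000)/2 = -0.565000
  f(c_2) = f(-0.565000) = -1.833037
  f(a) × f(c) ≥ 0, new interval: [-0.565000, 0.210000]

After 2 iteration(s), the approximation is c_2 = -0.565000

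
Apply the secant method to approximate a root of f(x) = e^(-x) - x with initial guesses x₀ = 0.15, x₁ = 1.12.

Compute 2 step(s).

f(x) = e^(-x) - x
x₀ = 0.15, x₁ = 1.12

Secant formula: x_{n+1} = x_n - f(x_n)(x_n - x_{n-1})/(f(x_n) - f(x_{n-1}))

Iteration 1:
  f(0.150000) = 0.710708
  f(1.120000) = -0.793720
  x_2 = 1.120000 - (-0.793720)×(1.120000 - 0.150000)/(-0.793720 - 0.710708)
       = 0.608238
Iteration 2:
  f(1.120000) = -0.793720
  f(0.608238) = -0.063929
  x_3 = 0.608238 - (-0.063929)×(0.608238 - 1.120000)/(-0.063929 - (-0.793720))
       = 0.563408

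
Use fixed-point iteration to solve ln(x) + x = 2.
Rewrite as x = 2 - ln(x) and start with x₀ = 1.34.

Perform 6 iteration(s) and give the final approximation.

Equation: ln(x) + x = 2
Fixed-point form: x = 2 - ln(x)
x₀ = 1.34

x_1 = g(1.340000) = 1.707330
x_2 = g(1.707330) = 1.465069
x_3 = g(1.465069) = 1.618098
x_4 = g(1.618098) = 1.518749
x_5 = g(1.518749) = 1.582113
x_6 = g(1.582113) = 1.541239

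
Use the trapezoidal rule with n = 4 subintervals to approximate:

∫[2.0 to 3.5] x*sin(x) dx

f(x) = x*sin(x)
a = 2.0, b = 3.5, n = 4
h = (b - a)/n = 0.375000

Trapezoidal rule: (h/2)[f(x₀) + 2f(x₁) + 2f(x₂) + ... + f(xₙ)]

x_0 = 2.0000, f(x_0) = 1.818595, coefficient = 1
x_1 = 2.3750, f(x_1) = 1.647502, coefficient = 2
x_2 = 2.7500, f(x_2) = 1.049568, coefficient = 2
x_3 = 3.1250, f(x_3) = 0.051850, coefficient = 2
x_4 = 3.5000, f(x_4) = -1.227741, coefficient = 1

I ≈ (0.375000/2) × 6.088692 = 1.141630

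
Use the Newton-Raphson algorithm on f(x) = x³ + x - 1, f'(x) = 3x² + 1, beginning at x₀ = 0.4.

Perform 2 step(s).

f(x) = x³ + x - 1
f'(x) = 3x² + 1
x₀ = 0.4

Newton-Raphson formula: x_{n+1} = x_n - f(x_n)/f'(x_n)

Iteration 1:
  f(0.400000) = -0.536000
  f'(0.400000) = 1.480000
  x_1 = 0.400000 - (-0.536000)/1.480000 = 0.762162
Iteration 2:
  f(0.762162) = 0.204895
  f'(0.762162) = 2.742673
  x_2 = 0.762162 - 0.204895/2.742673 = 0.687456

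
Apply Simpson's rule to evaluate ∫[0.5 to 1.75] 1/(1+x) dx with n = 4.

f(x) = 1/(1+x)
a = 0.5, b = 1.75, n = 4
h = (b - a)/n = 0.312500

Simpson's rule: (h/3)[f(x₀) + 4f(x₁) + 2f(x₂) + ... + f(xₙ)]

x_0 = 0.5000, f(x_0) = 0.666667, coefficient = 1
x_1 = 0.8125, f(x_1) = 0.551724, coefficient = 4
x_2 = 1.1250, f(x_2) = 0.470588, coefficient = 2
x_3 = 1.4375, f(x_3) = 0.410256, coefficient = 4
x_4 = 1.7500, f(x_4) = 0.363636, coefficient = 1

I ≈ (0.312500/3) × 5.819402 = 0.606188
Exact value: 0.606136
Error: 0.000052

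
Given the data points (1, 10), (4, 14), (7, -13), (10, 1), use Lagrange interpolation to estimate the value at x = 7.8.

Lagrange interpolation formula:
P(x) = Σ yᵢ × Lᵢ(x)
where Lᵢ(x) = Π_{j≠i} (x - xⱼ)/(xᵢ - xⱼ)

L_0(7.8) = (7.8 - 4)/(1 - 4) × (7.8 - 7)/(1 - 7) × (7.8 - 10)/(1 - 10) = 0.041284
L_1(7.8) = (7.8 - 1)/(4 - 1) × (7.8 - 7)/(4 - 7) × (7.8 - 10)/(4 - 10) = -0.221630
L_2(7.8) = (7.8 - 1)/(7 - 1) × (7.8 - 4)/(7 - 4) × (7.8 - 10)/(7 - 10) = 1.052741
L_3(7.8) = (7.8 - 1)/(10 - 1) × (7.8 - 4)/(10 - 4) × (7.8 - 7)/(10 - 7) = 0.127605

P(7.8) = 10×L_0(7.8) + 14×L_1(7.8) + (-13)×L_2(7.8) + 1×L_3(7.8)
P(7.8) = -16.248000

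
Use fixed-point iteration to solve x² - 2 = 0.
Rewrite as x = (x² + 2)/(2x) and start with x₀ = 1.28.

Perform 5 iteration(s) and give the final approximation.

Equation: x² - 2 = 0
Fixed-point form: x = (x² + 2)/(2x)
x₀ = 1.28

x_1 = g(1.280000) = 1.421250
x_2 = g(1.421250) = 1.414231
x_3 = g(1.414231) = 1.414214
x_4 = g(1.414214) = 1.414214
x_5 = g(1.414214) = 1.414214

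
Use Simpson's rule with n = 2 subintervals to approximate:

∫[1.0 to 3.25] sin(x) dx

f(x) = sin(x)
a = 1.0, b = 3.25, n = 2
h = (b - a)/n = 1.125000

Simpson's rule: (h/3)[f(x₀) + 4f(x₁) + 2f(x₂) + ... + f(xₙ)]

x_0 = 1.0000, f(x_0) = 0.841471, coefficient = 1
x_1 = 2.1250, f(x_1) = 0.850320, coefficient = 4
x_2 = 3.2500, f(x_2) = -0.108195, coefficient = 1

I ≈ (1.125000/3) × 4.134555 = 1.550458
Exact value: 1.534432
Error: 0.016026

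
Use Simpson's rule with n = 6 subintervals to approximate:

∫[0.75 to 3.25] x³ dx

f(x) = x³
a = 0.75, b = 3.25, n = 6
h = (b - a)/n = 0.416667

Simpson's rule: (h/3)[f(x₀) + 4f(x₁) + 2f(x₂) + ... + f(xₙ)]

x_0 = 0.7500, f(x_0) = 0.421875, coefficient = 1
x_1 = 1.1667, f(x_1) = 1.587963, coefficient = 4
x_2 = 1.5833, f(x_2) = 3.969329, coefficient = 2
x_3 = 2.0000, f(x_3) = 8.000000, coefficient = 4
x_4 = 2.4167, f(x_4) = 14.114005, coefficient = 2
x_5 = 2.8333, f(x_5) = 22.745370, coefficient = 4
x_6 = 3.2500, f(x_6) = 34.328125, coefficient = 1

I ≈ (0.416667/3) × 200.250000 = 27.812500
Exact value: 27.812500
Error: 0.000000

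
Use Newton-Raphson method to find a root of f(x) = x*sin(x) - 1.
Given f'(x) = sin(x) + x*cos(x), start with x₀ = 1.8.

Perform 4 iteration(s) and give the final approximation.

f(x) = x*sin(x) - 1
f'(x) = sin(x) + x*cos(x)
x₀ = 1.8

Newton-Raphson formula: x_{n+1} = x_n - f(x_n)/f'(x_n)

Iteration 1:
  f(1.800000) = 0.752926
  f'(1.800000) = 0.564884
  x_1 = 1.800000 - 0.752926/0.564884 = 0.467114
Iteration 2:
  f(0.467114) = -0.789653
  f'(0.467114) = 0.867384
  x_2 = 0.467114 - (-0.789653)/0.867384 = 1.377499
Iteration 3:
  f(1.377499) = 0.351844
  f'(1.377499) = 1.245988
  x_3 = 1.377499 - 0.351844/1.245988 = 1.095117
Iteration 4:
  f(1.095117) = -0.026461
  f'(1.095117) = 1.390482
  x_4 = 1.095117 - (-0.026461)/1.390482 = 1.114147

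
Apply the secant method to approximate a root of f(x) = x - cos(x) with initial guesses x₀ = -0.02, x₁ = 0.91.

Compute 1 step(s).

f(x) = x - cos(x)
x₀ = -0.02, x₁ = 0.91

Secant formula: x_{n+1} = x_n - f(x_n)(x_n - x_{n-1})/(f(x_n) - f(x_{n-1}))

Iteration 1:
  f(-0.020000) = -1.019800
  f(0.910000) = 0.296254
  x_2 = 0.910000 - 0.296254×(0.910000 - (-0.020000))/(0.296254 - (-1.019800))
       = 0.700650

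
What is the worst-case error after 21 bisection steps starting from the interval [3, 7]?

Bisection error bound: |error| ≤ (b-a)/2^n
|error| ≤ (7 - 3)/2^21 = 4/2^21
|error| ≤ 0.0000019073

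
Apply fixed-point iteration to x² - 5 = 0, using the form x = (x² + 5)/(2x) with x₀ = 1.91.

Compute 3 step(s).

Equation: x² - 5 = 0
Fixed-point form: x = (x² + 5)/(2x)
x₀ = 1.91

x_1 = g(1.910000) = 2.263901
x_2 = g(2.263901) = 2.236239
x_3 = g(2.236239) = 2.236068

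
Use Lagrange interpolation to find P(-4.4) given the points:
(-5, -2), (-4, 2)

Lagrange interpolation formula:
P(x) = Σ yᵢ × Lᵢ(x)
where Lᵢ(x) = Π_{j≠i} (x - xⱼ)/(xᵢ - xⱼ)

L_0(-4.4) = (-4.4 - (-4))/(-5 - (-4)) = 0.400000
L_1(-4.4) = (-4.4 - (-5))/(-4 - (-5)) = 0.600000

P(-4.4) = (-2)×L_0(-4.4) + 2×L_1(-4.4)
P(-4.4) = 0.400000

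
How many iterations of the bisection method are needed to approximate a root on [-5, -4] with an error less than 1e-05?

We need (b-a)/2^n ≤ 1e-05
(-4 - (-5))/2^n ≤ 1e-05
1/2^n ≤ 1e-05
2^n ≥ 100000
n ≥ log₂(100000) = 16.61
n ≥ 17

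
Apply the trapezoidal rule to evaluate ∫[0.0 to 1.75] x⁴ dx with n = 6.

f(x) = x⁴
a = 0.0, b = 1.75, n = 6
h = (b - a)/n = 0.291667

Trapezoidal rule: (h/2)[f(x₀) + 2f(x₁) + 2f(x₂) + ... + f(xₙ)]

x_0 = 0.0000, f(x_0) = 0.000000, coefficient = 1
x_1 = 0.2917, f(x_1) = 0.007237, coefficient = 2
x_2 = 0.5833, f(x_2) = 0.115789, coefficient = 2
x_3 = 0.8750, f(x_3) = 0.586182, coefficient = 2
x_4 = 1.1667, f(x_4) = 1.852623, coefficient = 2
x_5 = 1.4583, f(x_5) = 4.523006, coefficient = 2
x_6 = 1.7500, f(x_6) = 9.378906, coefficient = 1

I ≈ (0.291667/2) × 23.548581 = 3.434168
Exact value: 3.282617
Error: 0.151551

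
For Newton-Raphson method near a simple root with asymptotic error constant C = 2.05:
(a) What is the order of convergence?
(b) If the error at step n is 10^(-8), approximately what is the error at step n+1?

(a) Newton-Raphson has quadratic (order 2) convergence near simple roots.
    This means |e_{n+1}| ≈ C|e_n|².

(b) With |e_n| = 10^(-8) and C = 2.05:
    |e_{n+1}| ≈ 2.05 × (10^(-8))² = 2.05 × 10^(-16)

(a) 2 (quadratic); (b) |e_{n+1}| ≈ 2.050e-16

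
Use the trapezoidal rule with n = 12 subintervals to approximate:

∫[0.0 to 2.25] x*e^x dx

f(x) = x*e^x
a = 0.0, b = 2.25, n = 12
h = (b - a)/n = 0.187500

Trapezoidal rule: (h/2)[f(x₀) + 2f(x₁) + 2f(x₂) + ... + f(xₙ)]

x_0 = 0.0000, f(x_0) = 0.000000, coefficient = 1
x_1 = 0.1875, f(x_1) = 0.226168, coefficient = 2
x_2 = 0.3750, f(x_2) = 0.545622, coefficient = 2
x_3 = 0.5625, f(x_3) = 0.987218, coefficient = 2
x_4 = 0.7500, f(x_4) = 1.587750, coefficient = 2
x_5 = 0.9375, f(x_5) = 2.393990, coefficient = 2
x_6 = 1.1250, f(x_6) = 3.465244, coefficient = 2
x_7 = 1.3125, f(x_7) = 4.876529, coefficient = 2
x_8 = 1.5000, f(x_8) = 6.722534, coefficient = 2
x_9 = 1.6875, f(x_9) = 9.122539, coefficient = 2
x_10 = 1.8750, f(x_10) = 12.226536, coefficient = 2
x_11 = 2.0625, f(x_11) = 16.222819, coefficient = 2
x_12 = 2.2500, f(x_12) = 21.347406, coefficient = 1

I ≈ (0.187500/2) × 138.101303 = 12.946997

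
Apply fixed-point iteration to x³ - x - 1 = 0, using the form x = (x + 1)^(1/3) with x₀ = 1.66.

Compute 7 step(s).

Equation: x³ - x - 1 = 0
Fixed-point form: x = (x + 1)^(1/3)
x₀ = 1.66

x_1 = g(1.660000) = 1.385566
x_2 = g(1.385566) = 1.336176
x_3 = g(1.336176) = 1.326891
x_4 = g(1.326891) = 1.325131
x_5 = g(1.325131) = 1.324796
x_6 = g(1.324796) = 1.324733
x_7 = g(1.324733) = 1.324721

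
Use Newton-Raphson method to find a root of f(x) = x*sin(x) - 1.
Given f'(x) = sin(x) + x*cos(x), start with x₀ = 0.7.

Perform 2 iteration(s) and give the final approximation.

f(x) = x*sin(x) - 1
f'(x) = sin(x) + x*cos(x)
x₀ = 0.7

Newton-Raphson formula: x_{n+1} = x_n - f(x_n)/f'(x_n)

Iteration 1:
  f(0.700000) = -0.549048
  f'(0.700000) = 1.179607
  x_1 = 0.700000 - (-0.549048)/1.179607 = 1.165450
Iteration 2:
  f(1.165450) = 0.071008
  f'(1.165450) = 1.378546
  x_2 = 1.165450 - 0.071008/1.378546 = 1.113940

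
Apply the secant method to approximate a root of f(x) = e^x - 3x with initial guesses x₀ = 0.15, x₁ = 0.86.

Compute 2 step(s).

f(x) = e^x - 3x
x₀ = 0.15, x₁ = 0.86

Secant formula: x_{n+1} = x_n - f(x_n)(x_n - x_{n-1})/(f(x_n) - f(x_{n-1}))

Iteration 1:
  f(0.150000) = 0.711834
  f(0.860000) = -0.216839
  x_2 = 0.860000 - (-0.216839)×(0.860000 - 0.150000)/(-0.216839 - 0.711834)
       = 0.694220
Iteration 2:
  f(0.860000) = -0.216839
  f(0.694220) = -0.080513
  x_3 = 0.694220 - (-0.080513)×(0.694220 - 0.860000)/(-0.080513 - (-0.216839))
       = 0.596312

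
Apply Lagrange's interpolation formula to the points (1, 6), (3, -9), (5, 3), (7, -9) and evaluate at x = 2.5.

Lagrange interpolation formula:
P(x) = Σ yᵢ × Lᵢ(x)
where Lᵢ(x) = Π_{j≠i} (x - xⱼ)/(xᵢ - xⱼ)

L_0(2.5) = (2.5 - 3)/(1 - 3) × (2.5 - 5)/(1 - 5) × (2.5 - 7)/(1 - 7) = 0.117188
L_1(2.5) = (2.5 - 1)/(3 - 1) × (2.5 - 5)/(3 - 5) × (2.5 - 7)/(3 - 7) = 1.054688
L_2(2.5) = (2.5 - 1)/(5 - 1) × (2.5 - 3)/(5 - 3) × (2.5 - 7)/(5 - 7) = -0.210938
L_3(2.5) = (2.5 - 1)/(7 - 1) × (2.5 - 3)/(7 - 3) × (2.5 - 5)/(7 - 5) = 0.039062

P(2.5) = 6×L_0(2.5) + (-9)×L_1(2.5) + 3×L_2(2.5) + (-9)×L_3(2.5)
P(2.5) = -9.773438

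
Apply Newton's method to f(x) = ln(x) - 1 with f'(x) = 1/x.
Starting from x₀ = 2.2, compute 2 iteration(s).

f(x) = ln(x) - 1
f'(x) = 1/x
x₀ = 2.2

Newton-Raphson formula: x_{n+1} = x_n - f(x_n)/f'(x_n)

Iteration 1:
  f(2.200000) = -0.211543
  f'(2.200000) = 0.454545
  x_1 = 2.200000 - (-0.211543)/0.454545 = 2.665394
Iteration 2:
  f(2.665394) = -0.019648
  f'(2.665394) = 0.375179
  x_2 = 2.665394 - (-0.019648)/0.375179 = 2.717764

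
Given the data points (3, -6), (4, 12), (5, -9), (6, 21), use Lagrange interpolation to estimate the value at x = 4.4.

Lagrange interpolation formula:
P(x) = Σ yᵢ × Lᵢ(x)
where Lᵢ(x) = Π_{j≠i} (x - xⱼ)/(xᵢ - xⱼ)

L_0(4.4) = (4.4 - 4)/(3 - 4) × (4.4 - 5)/(3 - 5) × (4.4 - 6)/(3 - 6) = -0.064000
L_1(4.4) = (4.4 - 3)/(4 - 3) × (4.4 - 5)/(4 - 5) × (4.4 - 6)/(4 - 6) = 0.672000
L_2(4.4) = (4.4 - 3)/(5 - 3) × (4.4 - 4)/(5 - 4) × (4.4 - 6)/(5 - 6) = 0.448000
L_3(4.4) = (4.4 - 3)/(6 - 3) × (4.4 - 4)/(6 - 4) × (4.4 - 5)/(6 - 5) = -0.056000

P(4.4) = (-6)×L_0(4.4) + 12×L_1(4.4) + (-9)×L_2(4.4) + 21×L_3(4.4)
P(4.4) = 3.240000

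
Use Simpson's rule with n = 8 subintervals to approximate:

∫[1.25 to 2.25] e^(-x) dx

f(x) = e^(-x)
a = 1.25, b = 2.25, n = 8
h = (b - a)/n = 0.125000

Simpson's rule: (h/3)[f(x₀) + 4f(x₁) + 2f(x₂) + ... + f(xₙ)]

x_0 = 1.2500, f(x_0) = 0.286505, coefficient = 1
x_1 = 1.3750, f(x_1) = 0.252840, coefficient = 4
x_2 = 1.5000, f(x_2) = 0.223130, coefficient = 2
x_3 = 1.6250, f(x_3) = 0.196912, coefficient = 4
x_4 = 1.7500, f(x_4) = 0.173774, coefficient = 2
x_5 = 1.8750, f(x_5) = 0.153355, coefficient = 4
x_6 = 2.0000, f(x_6) = 0.135335, coefficient = 2
x_7 = 2.1250, f(x_7) = 0.119433, coefficient = 4
x_8 = 2.2500, f(x_8) = 0.105399, coefficient = 1

I ≈ (0.125000/3) × 4.346540 = 0.181106
Exact value: 0.181106
Error: 0.000000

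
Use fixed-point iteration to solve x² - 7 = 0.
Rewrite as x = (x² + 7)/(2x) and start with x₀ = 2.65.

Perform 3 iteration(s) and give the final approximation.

Equation: x² - 7 = 0
Fixed-point form: x = (x² + 7)/(2x)
x₀ = 2.65

x_1 = g(2.650000) = 2.645755
x_2 = g(2.645755) = 2.645751
x_3 = g(2.645751) = 2.645751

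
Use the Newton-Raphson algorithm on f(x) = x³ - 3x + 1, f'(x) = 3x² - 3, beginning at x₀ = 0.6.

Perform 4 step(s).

f(x) = x³ - 3x + 1
f'(x) = 3x² - 3
x₀ = 0.6

Newton-Raphson formula: x_{n+1} = x_n - f(x_n)/f'(x_n)

Iteration 1:
  f(0.600000) = -0.584000
  f'(0.600000) = -1.920000
  x_1 = 0.600000 - (-0.584000)/(-1.920000) = 0.295833
Iteration 2:
  f(0.295833) = 0.138391
  f'(0.295833) = -2.737448
  x_2 = 0.295833 - 0.138391/(-2.737448) = 0.346388
Iteration 3:
  f(0.346388) = 0.002397
  f'(0.346388) = -2.640046
  x_3 = 0.346388 - 0.002397/(-2.640046) = 0.347296
Iteration 4:
  f(0.347296) = 0.000001
  f'(0.347296) = -2.638156
  x_4 = 0.347296 - 0.000001/(-2.638156) = 0.347296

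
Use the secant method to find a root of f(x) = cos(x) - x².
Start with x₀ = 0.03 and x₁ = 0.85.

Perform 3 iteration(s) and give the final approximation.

f(x) = cos(x) - x²
x₀ = 0.03, x₁ = 0.85

Secant formula: x_{n+1} = x_n - f(x_n)(x_n - x_{n-1})/(f(x_n) - f(x_{n-1}))

Iteration 1:
  f(0.030000) = 0.998650
  f(0.850000) = -0.062517
  x_2 = 0.850000 - (-0.062517)×(0.850000 - 0.030000)/(-0.062517 - 0.998650)
       = 0.801691
Iteration 2:
  f(0.850000) = -0.062517
  f(0.801691) = 0.052784
  x_3 = 0.801691 - 0.052784×(0.801691 - 0.850000)/(0.052784 - (-0.062517))
       = 0.823807
Iteration 3:
  f(0.801691) = 0.052784
  f(0.823807) = 0.000776
  x_4 = 0.823807 - 0.000776×(0.823807 - 0.801691)/(0.000776 - 0.052784)
       = 0.824136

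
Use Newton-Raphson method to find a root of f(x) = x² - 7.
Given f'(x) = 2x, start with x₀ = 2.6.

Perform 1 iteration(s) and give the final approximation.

f(x) = x² - 7
f'(x) = 2x
x₀ = 2.6

Newton-Raphson formula: x_{n+1} = x_n - f(x_n)/f'(x_n)

Iteration 1:
  f(2.600000) = -0.240000
  f'(2.600000) = 5.200000
  x_1 = 2.600000 - (-0.240000)/5.200000 = 2.646154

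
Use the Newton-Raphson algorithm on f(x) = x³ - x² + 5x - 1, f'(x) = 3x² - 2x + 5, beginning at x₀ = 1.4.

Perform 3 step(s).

f(x) = x³ - x² + 5x - 1
f'(x) = 3x² - 2x + 5
x₀ = 1.4

Newton-Raphson formula: x_{n+1} = x_n - f(x_n)/f'(x_n)

Iteration 1:
  f(1.400000) = 6.784000
  f'(1.400000) = 8.080000
  x_1 = 1.400000 - 6.784000/8.080000 = 0.560396
Iteration 2:
  f(0.560396) = 1.663925
  f'(0.560396) = 4.821339
  x_2 = 0.560396 - 1.663925/4.821339 = 0.215279
Iteration 3:
  f(0.215279) = 0.040028
  f'(0.215279) = 4.708477
  x_3 = 0.215279 - 0.040028/4.708477 = 0.206778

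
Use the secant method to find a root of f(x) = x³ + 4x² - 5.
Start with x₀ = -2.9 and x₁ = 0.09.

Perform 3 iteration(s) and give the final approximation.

f(x) = x³ + 4x² - 5
x₀ = -2.9, x₁ = 0.09

Secant formula: x_{n+1} = x_n - f(x_n)(x_n - x_{n-1})/(f(x_n) - f(x_{n-1}))

Iteration 1:
  f(-2.900000) = 4.251000
  f(0.090000) = -4.966871
  x_2 = 0.090000 - (-4.966871)×(0.090000 - (-2.900000))/(-4.966871 - 4.251000)
       = -1.521104
Iteration 2:
  f(0.090000) = -4.966871
  f(-1.521104) = 0.735561
  x_3 = -1.521104 - 0.735561×(-1.521104 - 0.090000)/(0.735561 - (-4.966871))
       = -1.313286
Iteration 3:
  f(-1.521104) = 0.735561
  f(-1.313286) = -0.366170
  x_4 = -1.313286 - (-0.366170)×(-1.313286 - (-1.521104))/(-0.366170 - 0.735561)
       = -1.382356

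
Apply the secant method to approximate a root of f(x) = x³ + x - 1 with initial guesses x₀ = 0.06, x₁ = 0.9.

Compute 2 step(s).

f(x) = x³ + x - 1
x₀ = 0.06, x₁ = 0.9

Secant formula: x_{n+1} = x_n - f(x_n)(x_n - x_{n-1})/(f(x_n) - f(x_{n-1}))

Iteration 1:
  f(0.060000) = -0.939784
  f(0.900000) = 0.629000
  x_2 = 0.900000 - 0.629000×(0.900000 - 0.060000)/(0.629000 - (-0.939784))
       = 0.563204
Iteration 2:
  f(0.900000) = 0.629000
  f(0.563204) = -0.258148
  x_3 = 0.563204 - (-0.258148)×(0.563204 - 0.900000)/(-0.258148 - 0.629000)
       = 0.661207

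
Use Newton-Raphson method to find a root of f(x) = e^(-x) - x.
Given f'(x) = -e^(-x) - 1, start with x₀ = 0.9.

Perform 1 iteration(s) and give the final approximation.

f(x) = e^(-x) - x
f'(x) = -e^(-x) - 1
x₀ = 0.9

Newton-Raphson formula: x_{n+1} = x_n - f(x_n)/f'(x_n)

Iteration 1:
  f(0.900000) = -0.493430
  f'(0.900000) = -1.406570
  x_1 = 0.900000 - (-0.493430)/(-1.406570) = 0.549196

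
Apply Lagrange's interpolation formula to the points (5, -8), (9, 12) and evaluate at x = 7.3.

Lagrange interpolation formula:
P(x) = Σ yᵢ × Lᵢ(x)
where Lᵢ(x) = Π_{j≠i} (x - xⱼ)/(xᵢ - xⱼ)

L_0(7.3) = (7.3 - 9)/(5 - 9) = 0.425000
L_1(7.3) = (7.3 - 5)/(9 - 5) = 0.575000

P(7.3) = (-8)×L_0(7.3) + 12×L_1(7.3)
P(7.3) = 3.500000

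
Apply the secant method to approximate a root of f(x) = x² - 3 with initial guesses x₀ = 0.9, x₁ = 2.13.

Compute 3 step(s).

f(x) = x² - 3
x₀ = 0.9, x₁ = 2.13

Secant formula: x_{n+1} = x_n - f(x_n)(x_n - x_{n-1})/(f(x_n) - f(x_{n-1}))

Iteration 1:
  f(0.900000) = -2.190000
  f(2.130000) = 1.536900
  x_2 = 2.130000 - 1.536900×(2.130000 - 0.900000)/(1.536900 - (-2.190000))
       = 1.622772
Iteration 2:
  f(2.130000) = 1.536900
  f(1.622772) = -0.366610
  x_3 = 1.622772 - (-0.366610)×(1.622772 - 2.130000)/(-0.366610 - 1.536900)
       = 1.720463
Iteration 3:
  f(1.622772) = -0.366610
  f(1.720463) = -0.040008
  x_4 = 1.720463 - (-0.040008)×(1.720463 - 1.622772)/(-0.040008 - (-0.366610))
       = 1.732430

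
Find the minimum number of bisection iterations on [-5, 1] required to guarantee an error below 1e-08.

We need (b-a)/2^n ≤ 1e-08
(1 - (-5))/2^n ≤ 1e-08
6/2^n ≤ 1e-08
2^n ≥ 600000000
n ≥ log₂(600000000) = 29.16
n ≥ 30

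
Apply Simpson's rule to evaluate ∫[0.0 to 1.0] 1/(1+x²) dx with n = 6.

f(x) = 1/(1+x²)
a = 0.0, b = 1.0, n = 6
h = (b - a)/n = 0.166667

Simpson's rule: (h/3)[f(x₀) + 4f(x₁) + 2f(x₂) + ... + f(xₙ)]

x_0 = 0.0000, f(x_0) = 1.000000, coefficient = 1
x_1 = 0.1667, f(x_1) = 0.972973, coefficient = 4
x_2 = 0.3333, f(x_2) = 0.900000, coefficient = 2
x_3 = 0.5000, f(x_3) = 0.800000, coefficient = 4
x_4 = 0.6667, f(x_4) = 0.692308, coefficient = 2
x_5 = 0.8333, f(x_5) = 0.590164, coefficient = 4
x_6 = 1.0000, f(x_6) = 0.500000, coefficient = 1

I ≈ (0.166667/3) × 14.137163 = 0.785398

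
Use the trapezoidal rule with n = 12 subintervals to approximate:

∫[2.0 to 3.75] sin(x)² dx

f(x) = sin(x)²
a = 2.0, b = 3.75, n = 12
h = (b - a)/n = 0.145833

Trapezoidal rule: (h/2)[f(x₀) + 2f(x₁) + 2f(x₂) + ... + f(xₙ)]

x_0 = 2.0000, f(x_0) = 0.826822, coefficient = 1
x_1 = 2.1458, f(x_1) = 0.704210, coefficient = 2
x_2 = 2.2917, f(x_2) = 0.564349, coefficient = 2
x_3 = 2.4375, f(x_3) = 0.419052, coefficient = 2
x_4 = 2.5833, f(x_4) = 0.280593, coefficient = 2
x_5 = 2.7292, f(x_5) = 0.160667, coefficient = 2
x_6 = 2.8750, f(x_6) = 0.069404, coefficient = 2
x_7 = 3.0208, f(x_7) = 0.014512, coefficient = 2
x_8 = 3.1667, f(x_8) = 0.000629, coefficient = 2
x_9 = 3.3125, f(x_9) = 0.028926, coefficient = 2
x_10 = 3.4583, f(x_10) = 0.097014, coefficient = 2
x_11 = 3.6042, f(x_11) = 0.199142, coefficient = 2
x_12 = 3.7500, f(x_12) = 0.326682, coefficient = 1

I ≈ (0.145833/2) × 6.230500 = 0.454307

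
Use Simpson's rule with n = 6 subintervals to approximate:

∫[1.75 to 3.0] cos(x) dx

f(x) = cos(x)
a = 1.75, b = 3.0, n = 6
h = (b - a)/n = 0.208333

Simpson's rule: (h/3)[f(x₀) + 4f(x₁) + 2f(x₂) + ... + f(xₙ)]

x_0 = 1.7500, f(x_0) = -0.178246, coefficient = 1
x_1 = 1.9583, f(x_1) = -0.377909, coefficient = 4
x_2 = 2.1667, f(x_2) = -0.561229, coefficient = 2
x_3 = 2.3750, f(x_3) = -0.720278, coefficient = 4
x_4 = 2.5833, f(x_4) = -0.848178, coefficient = 2
x_5 = 2.7917, f(x_5) = -0.939398, coefficient = 4
x_6 = 3.0000, f(x_6) = -0.989992, coefficient = 1

I ≈ (0.208333/3) × -12.137397 = -0.842875
Exact value: -0.842866
Error: 0.000009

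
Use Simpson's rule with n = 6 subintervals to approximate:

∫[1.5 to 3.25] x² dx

f(x) = x²
a = 1.5, b = 3.25, n = 6
h = (b - a)/n = 0.291667

Simpson's rule: (h/3)[f(x₀) + 4f(x₁) + 2f(x₂) + ... + f(xₙ)]

x_0 = 1.5000, f(x_0) = 2.250000, coefficient = 1
x_1 = 1.7917, f(x_1) = 3.210069, coefficient = 4
x_2 = 2.0833, f(x_2) = 4.340278, coefficient = 2
x_3 = 2.3750, f(x_3) = 5.640625, coefficient = 4
x_4 = 2.6667, f(x_4) = 7.111111, coefficient = 2
x_5 = 2.9583, f(x_5) = 8.751736, coefficient = 4
x_6 = 3.2500, f(x_6) = 10.562500, coefficient = 1

I ≈ (0.291667/3) × 106.125000 = 10.317708
Exact value: 10.317708
Error: 0.000000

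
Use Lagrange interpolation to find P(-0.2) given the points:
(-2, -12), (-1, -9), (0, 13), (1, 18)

Lagrange interpolation formula:
P(x) = Σ yᵢ × Lᵢ(x)
where Lᵢ(x) = Π_{j≠i} (x - xⱼ)/(xᵢ - xⱼ)

L_0(-0.2) = (-0.2 - (-1))/(-2 - (-1)) × (-0.2 - 0)/(-2 - 0) × (-0.2 - 1)/(-2 - 1) = -0.032000
L_1(-0.2) = (-0.2 - (-2))/(-1 - (-2)) × (-0.2 - 0)/(-1 - 0) × (-0.2 - 1)/(-1 - 1) = 0.216000
L_2(-0.2) = (-0.2 - (-2))/(0 - (-2)) × (-0.2 - (-1))/(0 - (-1)) × (-0.2 - 1)/(0 - 1) = 0.864000
L_3(-0.2) = (-0.2 - (-2))/(1 - (-2)) × (-0.2 - (-1))/(1 - (-1)) × (-0.2 - 0)/(1 - 0) = -0.048000

P(-0.2) = (-12)×L_0(-0.2) + (-9)×L_1(-0.2) + 13×L_2(-0.2) + 18×L_3(-0.2)
P(-0.2) = 8.808000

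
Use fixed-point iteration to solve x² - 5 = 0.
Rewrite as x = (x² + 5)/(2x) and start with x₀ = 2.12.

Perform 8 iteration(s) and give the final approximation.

Equation: x² - 5 = 0
Fixed-point form: x = (x² + 5)/(2x)
x₀ = 2.12

x_1 = g(2.120000) = 2.239245
x_2 = g(2.239245) = 2.236070
x_3 = g(2.236070) = 2.236068
x_4 = g(2.236068) = 2.236068
x_5 = g(2.236068) = 2.236068
x_6 = g(2.236068) = 2.236068
x_7 = g(2.236068) = 2.236068
x_8 = g(2.236068) = 2.236068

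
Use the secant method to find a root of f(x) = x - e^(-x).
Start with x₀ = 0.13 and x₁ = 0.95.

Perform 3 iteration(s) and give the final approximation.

f(x) = x - e^(-x)
x₀ = 0.13, x₁ = 0.95

Secant formula: x_{n+1} = x_n - f(x_n)(x_n - x_{n-1})/(f(x_n) - f(x_{n-1}))

Iteration 1:
  f(0.130000) = -0.748095
  f(0.950000) = 0.563259
  x_2 = 0.950000 - 0.563259×(0.950000 - 0.130000)/(0.563259 - (-0.748095))
       = 0.597790
Iteration 2:
  f(0.950000) = 0.563259
  f(0.597790) = 0.047764
  x_3 = 0.597790 - 0.047764×(0.597790 - 0.950000)/(0.047764 - 0.563259)
       = 0.565155
Iteration 3:
  f(0.597790) = 0.047764
  f(0.565155) = -0.003117
  x_4 = 0.565155 - (-0.003117)×(0.565155 - 0.597790)/(-0.003117 - 0.047764)
       = 0.567154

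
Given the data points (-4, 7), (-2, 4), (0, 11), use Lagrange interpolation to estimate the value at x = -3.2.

Lagrange interpolation formula:
P(x) = Σ yᵢ × Lᵢ(x)
where Lᵢ(x) = Π_{j≠i} (x - xⱼ)/(xᵢ - xⱼ)

L_0(-3.2) = (-3.2 - (-2))/(-4 - (-2)) × (-3.2 - 0)/(-4 - 0) = 0.480000
L_1(-3.2) = (-3.2 - (-4))/(-2 - (-4)) × (-3.2 - 0)/(-2 - 0) = 0.640000
L_2(-3.2) = (-3.2 - (-4))/(0 - (-4)) × (-3.2 - (-2))/(0 - (-2)) = -0.120000

P(-3.2) = 7×L_0(-3.2) + 4×L_1(-3.2) + 11×L_2(-3.2)
P(-3.2) = 4.600000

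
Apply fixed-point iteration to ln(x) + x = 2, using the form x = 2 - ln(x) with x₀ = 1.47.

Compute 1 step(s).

Equation: ln(x) + x = 2
Fixed-point form: x = 2 - ln(x)
x₀ = 1.47

x_1 = g(1.470000) = 1.614738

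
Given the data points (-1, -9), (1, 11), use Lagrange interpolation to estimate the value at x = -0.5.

Lagrange interpolation formula:
P(x) = Σ yᵢ × Lᵢ(x)
where Lᵢ(x) = Π_{j≠i} (x - xⱼ)/(xᵢ - xⱼ)

L_0(-0.5) = (-0.5 - 1)/(-1 - 1) = 0.750000
L_1(-0.5) = (-0.5 - (-1))/(1 - (-1)) = 0.250000

P(-0.5) = (-9)×L_0(-0.5) + 11×L_1(-0.5)
P(-0.5) = -4.000000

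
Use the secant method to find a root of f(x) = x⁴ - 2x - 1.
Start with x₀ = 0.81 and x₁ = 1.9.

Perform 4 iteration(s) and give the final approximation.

f(x) = x⁴ - 2x - 1
x₀ = 0.81, x₁ = 1.9

Secant formula: x_{n+1} = x_n - f(x_n)(x_n - x_{n-1})/(f(x_n) - f(x_{n-1}))

Iteration 1:
  f(0.810000) = -2.189533
  f(1.900000) = 8.232100
  x_2 = 1.900000 - 8.232100×(1.900000 - 0.810000)/(8.232100 - (-2.189533))
       = 1.039004
Iteration 2:
  f(1.900000) = 8.232100
  f(1.039004) = -1.912626
  x_3 = 1.039004 - (-1.912626)×(1.039004 - 1.900000)/(-1.912626 - 8.232100)
       = 1.201331
Iteration 3:
  f(1.039004) = -1.912626
  f(1.201331) = -1.319849
  x_4 = 1.201331 - (-1.319849)×(1.201331 - 1.039004)/(-1.319849 - (-1.912626))
       = 1.562760
Iteration 4:
  f(1.201331) = -1.319849
  f(1.562760) = 1.838917
  x_5 = 1.562760 - 1.838917×(1.562760 - 1.201331)/(1.838917 - (-1.319849))
       = 1.352349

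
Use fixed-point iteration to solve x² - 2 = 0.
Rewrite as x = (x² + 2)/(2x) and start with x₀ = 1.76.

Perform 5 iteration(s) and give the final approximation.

Equation: x² - 2 = 0
Fixed-point form: x = (x² + 2)/(2x)
x₀ = 1.76

x_1 = g(1.760000) = 1.448182
x_2 = g(1.448182) = 1.414612
x_3 = g(1.414612) = 1.414214
x_4 = g(1.414214) = 1.414214
x_5 = g(1.414214) = 1.414214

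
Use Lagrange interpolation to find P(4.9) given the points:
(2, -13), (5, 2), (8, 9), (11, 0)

Lagrange interpolation formula:
P(x) = Σ yᵢ × Lᵢ(x)
where Lᵢ(x) = Π_{j≠i} (x - xⱼ)/(xᵢ - xⱼ)

L_0(4.9) = (4.9 - 5)/(2 - 5) × (4.9 - 8)/(2 - 8) × (4.9 - 11)/(2 - 11) = 0.011673
L_1(4.9) = (4.9 - 2)/(5 - 2) × (4.9 - 8)/(5 - 8) × (4.9 - 11)/(5 - 11) = 1.015537
L_2(4.9) = (4.9 - 2)/(8 - 2) × (4.9 - 5)/(8 - 5) × (4.9 - 11)/(8 - 11) = -0.032759
L_3(4.9) = (4.9 - 2)/(11 - 2) × (4.9 - 5)/(11 - 5) × (4.9 - 8)/(11 - 8) = 0.005549

P(4.9) = (-13)×L_0(4.9) + 2×L_1(4.9) + 9×L_2(4.9) + 0×L_3(4.9)
P(4.9) = 1.584494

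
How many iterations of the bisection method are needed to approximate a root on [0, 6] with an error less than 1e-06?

We need (b-a)/2^n ≤ 1e-06
(6 - 0)/2^n ≤ 1e-06
6/2^n ≤ 1e-06
2^n ≥ 6000000
n ≥ log₂(6000000) = 22.52
n ≥ 23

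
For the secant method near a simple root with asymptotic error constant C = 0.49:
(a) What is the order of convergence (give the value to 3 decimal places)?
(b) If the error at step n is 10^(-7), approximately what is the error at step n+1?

(a) Secant method has superlinear convergence with order φ = (1+√5)/2 ≈ 1.618.
    This means |e_{n+1}| ≈ C|e_n|^1.618.

(b) With |e_n| = 10^(-7) and C = 0.49:
    |e_{n+1}| ≈ 0.49 × (10^(-7))^1.618 = 0.49 × 10^(-11.33)

(a) ≈ 1.618 (golden ratio); (b) |e_{n+1}| ≈ 2.312e-12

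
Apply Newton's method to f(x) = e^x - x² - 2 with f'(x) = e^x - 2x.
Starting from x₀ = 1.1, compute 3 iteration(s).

f(x) = e^x - x² - 2
f'(x) = e^x - 2x
x₀ = 1.1

Newton-Raphson formula: x_{n+1} = x_n - f(x_n)/f'(x_n)

Iteration 1:
  f(1.100000) = -0.205834
  f'(1.100000) = 0.804166
  x_1 = 1.100000 - (-0.205834)/0.804166 = 1.355960
Iteration 2:
  f(1.355960) = 0.041856
  f'(1.355960) = 1.168564
  x_2 = 1.355960 - 0.041856/1.168564 = 1.320141
Iteration 3:
  f(1.320141) = 0.001177
  f'(1.320141) = 1.103667
  x_3 = 1.320141 - 0.001177/1.103667 = 1.319075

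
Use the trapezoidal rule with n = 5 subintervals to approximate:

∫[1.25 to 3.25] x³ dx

f(x) = x³
a = 1.25, b = 3.25, n = 5
h = (b - a)/n = 0.400000

Trapezoidal rule: (h/2)[f(x₀) + 2f(x₁) + 2f(x₂) + ... + f(xₙ)]

x_0 = 1.2500, f(x_0) = 1.953125, coefficient = 1
x_1 = 1.6500, f(x_1) = 4.492125, coefficient = 2
x_2 = 2.0500, f(x_2) = 8.615125, coefficient = 2
x_3 = 2.4500, f(x_3) = 14.706125, coefficient = 2
x_4 = 2.8500, f(x_4) = 23.149125, coefficient = 2
x_5 = 3.2500, f(x_5) = 34.328125, coefficient = 1

I ≈ (0.400000/2) × 138.206250 = 27.641250
Exact value: 27.281250
Error: 0.360000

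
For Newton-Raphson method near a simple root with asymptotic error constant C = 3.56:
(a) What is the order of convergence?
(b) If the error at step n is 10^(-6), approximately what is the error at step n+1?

(a) Newton-Raphson has quadratic (order 2) convergence near simple roots.
    This means |e_{n+1}| ≈ C|e_n|².

(b) With |e_n| = 10^(-6) and C = 3.56:
    |e_{n+1}| ≈ 3.56 × (10^(-6))² = 3.56 × 10^(-12)

(a) 2 (quadratic); (b) |e_{n+1}| ≈ 3.560e-12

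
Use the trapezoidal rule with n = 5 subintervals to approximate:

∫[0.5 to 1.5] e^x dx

f(x) = e^x
a = 0.5, b = 1.5, n = 5
h = (b - a)/n = 0.200000

Trapezoidal rule: (h/2)[f(x₀) + 2f(x₁) + 2f(x₂) + ... + f(xₙ)]

x_0 = 0.5000, f(x_0) = 1.648721, coefficient = 1
x_1 = 0.7000, f(x_1) = 2.013753, coefficient = 2
x_2 = 0.9000, f(x_2) = 2.459603, coefficient = 2
x_3 = 1.1000, f(x_3) = 3.004166, coefficient = 2
x_4 = 1.3000, f(x_4) = 3.669297, coefficient = 2
x_5 = 1.5000, f(x_5) = 4.481689, coefficient = 1

I ≈ (0.200000/2) × 28.424047 = 2.842405
Exact value: 2.832968
Error: 0.009437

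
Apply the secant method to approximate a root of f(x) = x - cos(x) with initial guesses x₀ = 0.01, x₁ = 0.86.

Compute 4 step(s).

f(x) = x - cos(x)
x₀ = 0.01, x₁ = 0.86

Secant formula: x_{n+1} = x_n - f(x_n)(x_n - x_{n-1})/(f(x_n) - f(x_{n-1}))

Iteration 1:
  f(0.010000) = -0.989950
  f(0.860000) = 0.207563
  x_2 = 0.860000 - 0.207563×(0.860000 - 0.010000)/(0.207563 - (-0.989950))
       = 0.712671
Iteration 2:
  f(0.860000) = 0.207563
  f(0.712671) = -0.043947
  x_3 = 0.712671 - (-0.043947)×(0.712671 - 0.860000)/(-0.043947 - 0.207563)
       = 0.738414
Iteration 3:
  f(0.712671) = -0.043947
  f(0.738414) = -0.001123
  x_4 = 0.738414 - (-0.001123)×(0.738414 - 0.712671)/(-0.001123 - (-0.043947))
       = 0.739089
Iteration 4:
  f(0.738414) = -0.001123
  f(0.739089) = 0.000007
  x_5 = 0.739089 - 0.000007×(0.739089 - 0.738414)/(0.000007 - (-0.001123))
       = 0.739085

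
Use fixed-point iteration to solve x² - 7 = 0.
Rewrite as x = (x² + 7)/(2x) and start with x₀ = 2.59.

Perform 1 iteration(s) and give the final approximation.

Equation: x² - 7 = 0
Fixed-point form: x = (x² + 7)/(2x)
x₀ = 2.59

x_1 = g(2.590000) = 2.646351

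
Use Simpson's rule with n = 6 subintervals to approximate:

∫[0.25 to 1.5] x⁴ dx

f(x) = x⁴
a = 0.25, b = 1.5, n = 6
h = (b - a)/n = 0.208333

Simpson's rule: (h/3)[f(x₀) + 4f(x₁) + 2f(x₂) + ... + f(xₙ)]

x_0 = 0.2500, f(x_0) = 0.003906, coefficient = 1
x_1 = 0.4583, f(x_1) = 0.044129, coefficient = 4
x_2 = 0.6667, f(x_2) = 0.197531, coefficient = 2
x_3 = 0.8750, f(x_3) = 0.586182, coefficient = 4
x_4 = 1.0833, f(x_4) = 1.377363, coefficient = 2
x_5 = 1.2917, f(x_5) = 2.783568, coefficient = 4
x_6 = 1.5000, f(x_6) = 5.062500, coefficient = 1

I ≈ (0.208333/3) × 21.871709 = 1.518869
Exact value: 1.518555
Error: 0.000314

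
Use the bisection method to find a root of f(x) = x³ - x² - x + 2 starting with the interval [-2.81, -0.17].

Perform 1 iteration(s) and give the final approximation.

f(x) = x³ - x² - x + 2
Initial interval: [-2.81, -0.17]

Iteration 1:
  c_1 = (-2.810000 + (-0.170000))/2 = -1.490000
  f(c_1) = f(-1.490000) = -2.038049
  f(a) × f(c) ≥ 0, new interval: [-1.490000, -0.170000]

After 1 iteration(s), the approximation is c_1 = -1.490000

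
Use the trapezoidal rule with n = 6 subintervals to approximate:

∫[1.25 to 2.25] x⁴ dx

f(x) = x⁴
a = 1.25, b = 2.25, n = 6
h = (b - a)/n = 0.166667

Trapezoidal rule: (h/2)[f(x₀) + 2f(x₁) + 2f(x₂) + ... + f(xₙ)]

x_0 = 1.2500, f(x_0) = 2.441406, coefficient = 1
x_1 = 1.4167, f(x_1) = 4.027826, coefficient = 2
x_2 = 1.5833, f(x_2) = 6.284770, coefficient = 2
x_3 = 1.7500, f(x_3) = 9.378906, coefficient = 2
x_4 = 1.9167, f(x_4) = 13.495419, coefficient = 2
x_5 = 2.0833, f(x_5) = 18.838011, coefficient = 2
x_6 = 2.2500, f(x_6) = 25.628906, coefficient = 1

I ≈ (0.166667/2) × 132.120177 = 11.010015
Exact value: 10.922656
Error: 0.087359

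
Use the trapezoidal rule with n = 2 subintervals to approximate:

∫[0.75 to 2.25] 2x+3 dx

f(x) = 2x+3
a = 0.75, b = 2.25, n = 2
h = (b - a)/n = 0.750000

Trapezoidal rule: (h/2)[f(x₀) + 2f(x₁) + 2f(x₂) + ... + f(xₙ)]

x_0 = 0.7500, f(x_0) = 4.500000, coefficient = 1
x_1 = 1.5000, f(x_1) = 6.000000, coefficient = 2
x_2 = 2.2500, f(x_2) = 7.500000, coefficient = 1

I ≈ (0.750000/2) × 24.000000 = 9.000000
Exact value: 9.000000
Error: 0.000000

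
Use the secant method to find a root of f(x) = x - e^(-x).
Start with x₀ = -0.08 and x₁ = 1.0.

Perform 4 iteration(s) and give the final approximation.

f(x) = x - e^(-x)
x₀ = -0.08, x₁ = 1.0

Secant formula: x_{n+1} = x_n - f(x_n)(x_n - x_{n-1})/(f(x_n) - f(x_{n-1}))

Iteration 1:
  f(-0.080000) = -1.163287
  f(1.000000) = 0.632121
  x_2 = 1.000000 - 0.632121×(1.000000 - (-0.080000))/(0.632121 - (-1.163287))
       = 0.619758
Iteration 2:
  f(1.000000) = 0.632121
  f(0.619758) = 0.081683
  x_3 = 0.619758 - 0.081683×(0.619758 - 1.000000)/(0.081683 - 0.632121)
       = 0.563331
Iteration 3:
  f(0.619758) = 0.081683
  f(0.563331) = -0.005978
  x_4 = 0.563331 - (-0.005978)×(0.563331 - 0.619758)/(-0.005978 - 0.081683)
       = 0.567179
Iteration 4:
  f(0.563331) = -0.005978
  f(0.567179) = 0.000056
  x_5 = 0.567179 - 0.000056×(0.567179 - 0.563331)/(0.000056 - (-0.005978))
       = 0.567143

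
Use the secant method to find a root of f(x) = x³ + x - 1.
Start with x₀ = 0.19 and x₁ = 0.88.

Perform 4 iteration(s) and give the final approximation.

f(x) = x³ + x - 1
x₀ = 0.19, x₁ = 0.88

Secant formula: x_{n+1} = x_n - f(x_n)(x_n - x_{n-1})/(f(x_n) - f(x_{n-1}))

Iteration 1:
  f(0.190000) = -0.803141
  f(0.880000) = 0.561472
  x_2 = 0.880000 - 0.561472×(0.880000 - 0.190000)/(0.561472 - (-0.803141))
       = 0.596098
Iteration 2:
  f(0.880000) = 0.561472
  f(0.596098) = -0.192088
  x_3 = 0.596098 - (-0.192088)×(0.596098 - 0.880000)/(-0.192088 - 0.561472)
       = 0.668467
Iteration 3:
  f(0.596098) = -0.192088
  f(0.668467) = -0.032830
  x_4 = 0.668467 - (-0.032830)×(0.668467 - 0.596098)/(-0.032830 - (-0.192088))
       = 0.683385
Iteration 4:
  f(0.668467) = -0.032830
  f(0.683385) = 0.002537
  x_5 = 0.683385 - 0.002537×(0.683385 - 0.668467)/(0.002537 - (-0.032830))
       = 0.682315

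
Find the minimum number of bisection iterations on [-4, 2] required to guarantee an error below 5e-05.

We need (b-a)/2^n ≤ 5e-05
(2 - (-4))/2^n ≤ 5e-05
6/2^n ≤ 5e-05
2^n ≥ 120000
n ≥ log₂(120000) = 16.87
n ≥ 17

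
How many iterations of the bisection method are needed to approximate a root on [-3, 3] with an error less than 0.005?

We need (b-a)/2^n ≤ 0.005
(3 - (-3))/2^n ≤ 0.005
6/2^n ≤ 0.005
2^n ≥ 1200
n ≥ log₂(1200) = 10.23
n ≥ 11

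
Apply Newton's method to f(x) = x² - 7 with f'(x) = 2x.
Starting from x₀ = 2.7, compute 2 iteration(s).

f(x) = x² - 7
f'(x) = 2x
x₀ = 2.7

Newton-Raphson formula: x_{n+1} = x_n - f(x_n)/f'(x_n)

Iteration 1:
  f(2.700000) = 0.290000
  f'(2.700000) = 5.400000
  x_1 = 2.700000 - 0.290000/5.400000 = 2.646296
Iteration 2:
  f(2.646296) = 0.002884
  f'(2.646296) = 5.292593
  x_2 = 2.646296 - 0.002884/5.292593 = 2.645751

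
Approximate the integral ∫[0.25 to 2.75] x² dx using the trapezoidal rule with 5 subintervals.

f(x) = x²
a = 0.25, b = 2.75, n = 5
h = (b - a)/n = 0.500000

Trapezoidal rule: (h/2)[f(x₀) + 2f(x₁) + 2f(x₂) + ... + f(xₙ)]

x_0 = 0.2500, f(x_0) = 0.062500, coefficient = 1
x_1 = 0.7500, f(x_1) = 0.562500, coefficient = 2
x_2 = 1.2500, f(x_2) = 1.562500, coefficient = 2
x_3 = 1.7500, f(x_3) = 3.062500, coefficient = 2
x_4 = 2.2500, f(x_4) = 5.062500, coefficient = 2
x_5 = 2.7500, f(x_5) = 7.562500, coefficient = 1

I ≈ (0.500000/2) × 28.125000 = 7.031250
Exact value: 6.927083
Error: 0.104167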